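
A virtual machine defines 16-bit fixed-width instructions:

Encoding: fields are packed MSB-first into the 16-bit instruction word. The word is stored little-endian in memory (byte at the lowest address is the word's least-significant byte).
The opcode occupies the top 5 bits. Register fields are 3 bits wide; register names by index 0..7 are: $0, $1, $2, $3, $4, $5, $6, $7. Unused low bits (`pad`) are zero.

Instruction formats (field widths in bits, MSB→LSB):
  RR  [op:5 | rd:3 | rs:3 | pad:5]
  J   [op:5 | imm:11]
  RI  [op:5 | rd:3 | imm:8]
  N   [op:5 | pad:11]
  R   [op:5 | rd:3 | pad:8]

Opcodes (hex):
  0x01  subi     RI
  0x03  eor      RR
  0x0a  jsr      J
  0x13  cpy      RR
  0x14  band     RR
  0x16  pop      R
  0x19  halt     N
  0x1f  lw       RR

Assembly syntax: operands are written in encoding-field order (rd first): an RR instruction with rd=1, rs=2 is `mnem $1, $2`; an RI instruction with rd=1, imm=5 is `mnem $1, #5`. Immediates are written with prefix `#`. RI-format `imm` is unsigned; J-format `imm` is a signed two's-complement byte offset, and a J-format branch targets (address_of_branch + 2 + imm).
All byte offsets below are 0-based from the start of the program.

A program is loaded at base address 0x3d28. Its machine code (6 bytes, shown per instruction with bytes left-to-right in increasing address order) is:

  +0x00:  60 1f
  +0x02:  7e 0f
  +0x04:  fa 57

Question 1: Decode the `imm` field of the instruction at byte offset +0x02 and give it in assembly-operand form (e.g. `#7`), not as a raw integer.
@+02  little-endian(7e 0f) = 0x0f7e
  opcode bits[15:11]=0x1: subi/RI
  [10:8] rd=7 = $7
  [7:0] imm=126 = #126

#126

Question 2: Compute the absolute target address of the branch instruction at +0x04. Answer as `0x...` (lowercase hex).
@+04  little-endian(fa 57) = 0x57fa
  opcode bits[15:11]=0xa: jsr/J
  imm: (w>>0)&0x7ff=0x7fa (s11→-6) → #-6
  target = base 0x3d28 + off 0x04 + 2 + imm -6 = 0x3d28

0x3d28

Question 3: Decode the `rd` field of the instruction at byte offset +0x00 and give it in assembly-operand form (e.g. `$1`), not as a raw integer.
$7

off 0x00: read 60 1f as little → 0x1f60
  op=0x1f60>>11=0x3 ⇒ eor (RR)
  [10:8] rd=7 = $7
  [7:5] rs=3 = $3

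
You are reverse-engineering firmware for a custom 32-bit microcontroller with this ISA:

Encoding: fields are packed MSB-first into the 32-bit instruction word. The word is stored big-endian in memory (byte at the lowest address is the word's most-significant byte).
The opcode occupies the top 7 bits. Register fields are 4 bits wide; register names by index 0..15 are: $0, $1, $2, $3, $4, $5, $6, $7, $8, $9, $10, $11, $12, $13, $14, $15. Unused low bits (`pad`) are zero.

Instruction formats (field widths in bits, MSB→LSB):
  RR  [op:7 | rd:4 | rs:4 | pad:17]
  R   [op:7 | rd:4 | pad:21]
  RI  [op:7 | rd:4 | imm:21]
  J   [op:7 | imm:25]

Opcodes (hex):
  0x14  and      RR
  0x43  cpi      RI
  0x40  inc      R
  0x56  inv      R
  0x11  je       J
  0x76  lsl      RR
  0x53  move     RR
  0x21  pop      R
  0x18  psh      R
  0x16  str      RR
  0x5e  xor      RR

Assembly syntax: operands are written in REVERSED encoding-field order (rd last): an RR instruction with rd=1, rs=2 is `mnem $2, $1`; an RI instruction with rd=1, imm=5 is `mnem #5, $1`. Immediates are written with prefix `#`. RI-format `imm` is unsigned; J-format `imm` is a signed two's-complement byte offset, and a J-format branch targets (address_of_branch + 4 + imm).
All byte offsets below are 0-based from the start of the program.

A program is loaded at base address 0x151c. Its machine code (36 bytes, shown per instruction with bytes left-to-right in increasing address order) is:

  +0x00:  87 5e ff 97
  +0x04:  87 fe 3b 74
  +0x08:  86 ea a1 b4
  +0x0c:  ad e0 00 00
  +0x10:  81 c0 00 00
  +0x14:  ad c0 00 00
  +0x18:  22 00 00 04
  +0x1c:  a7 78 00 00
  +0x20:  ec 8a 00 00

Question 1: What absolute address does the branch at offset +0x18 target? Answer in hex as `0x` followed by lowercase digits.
0x153c

off 0x18: read 22 00 00 04 as big → 0x22000004
  top 7b → 0x11 → je [J]
  imm@[24:0]=0x4 ⇒ #4
  target = base 0x151c + off 0x18 + 4 + imm 4 = 0x153c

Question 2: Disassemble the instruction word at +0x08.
@+08  big-endian(86 ea a1 b4) = 0x86eaa1b4
  top 7b → 0x43 → cpi [RI]
  rd: (w>>21)&0xf=0x7 → $7
  imm: (w>>0)&0x1fffff=0xaa1b4 → #696756

cpi #696756, $7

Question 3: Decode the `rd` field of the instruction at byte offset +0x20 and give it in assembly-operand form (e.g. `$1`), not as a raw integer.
+0x20: ec 8a 00 00 ⇒ word 0xec8a0000 (big)
  op=0xec8a0000>>25=0x76 ⇒ lsl (RR)
  rd: (w>>21)&0xf=0x4 → $4
  rs: (w>>17)&0xf=0x5 → $5

$4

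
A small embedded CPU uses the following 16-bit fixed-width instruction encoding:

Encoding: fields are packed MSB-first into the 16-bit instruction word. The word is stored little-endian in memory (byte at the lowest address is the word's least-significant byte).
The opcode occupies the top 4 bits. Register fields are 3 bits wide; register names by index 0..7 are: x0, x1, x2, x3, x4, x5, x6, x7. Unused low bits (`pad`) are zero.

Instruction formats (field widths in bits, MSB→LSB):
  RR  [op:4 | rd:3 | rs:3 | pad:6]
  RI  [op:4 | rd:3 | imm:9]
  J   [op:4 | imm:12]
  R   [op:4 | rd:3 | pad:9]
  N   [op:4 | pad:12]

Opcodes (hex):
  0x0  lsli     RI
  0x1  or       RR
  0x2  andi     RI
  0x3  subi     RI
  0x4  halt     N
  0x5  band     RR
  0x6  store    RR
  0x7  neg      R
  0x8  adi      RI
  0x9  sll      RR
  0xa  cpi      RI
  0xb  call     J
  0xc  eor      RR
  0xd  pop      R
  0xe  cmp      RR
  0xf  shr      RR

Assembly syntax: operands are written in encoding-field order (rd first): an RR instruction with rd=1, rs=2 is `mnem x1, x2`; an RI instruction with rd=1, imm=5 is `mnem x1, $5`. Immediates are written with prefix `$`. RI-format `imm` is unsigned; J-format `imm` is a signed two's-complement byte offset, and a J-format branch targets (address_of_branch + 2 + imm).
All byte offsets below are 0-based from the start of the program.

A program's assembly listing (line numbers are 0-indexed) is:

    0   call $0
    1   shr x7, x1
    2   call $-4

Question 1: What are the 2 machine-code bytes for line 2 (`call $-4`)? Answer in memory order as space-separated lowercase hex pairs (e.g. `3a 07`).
L2: call op=0xb:4|imm=-4:12 ⇒ 0xbffc ⇒ little fc bf

fc bf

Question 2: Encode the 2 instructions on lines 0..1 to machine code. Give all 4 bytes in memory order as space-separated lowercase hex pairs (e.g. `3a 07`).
line 0 (call): pack op=0xb:4|imm=0:12 = 0xb000; little→ 00 b0
line 1 (shr): pack op=0xf:4|rd=7:3|rs=1:3|pad=0:6 = 0xfe40; little→ 40 fe

00 b0 40 fe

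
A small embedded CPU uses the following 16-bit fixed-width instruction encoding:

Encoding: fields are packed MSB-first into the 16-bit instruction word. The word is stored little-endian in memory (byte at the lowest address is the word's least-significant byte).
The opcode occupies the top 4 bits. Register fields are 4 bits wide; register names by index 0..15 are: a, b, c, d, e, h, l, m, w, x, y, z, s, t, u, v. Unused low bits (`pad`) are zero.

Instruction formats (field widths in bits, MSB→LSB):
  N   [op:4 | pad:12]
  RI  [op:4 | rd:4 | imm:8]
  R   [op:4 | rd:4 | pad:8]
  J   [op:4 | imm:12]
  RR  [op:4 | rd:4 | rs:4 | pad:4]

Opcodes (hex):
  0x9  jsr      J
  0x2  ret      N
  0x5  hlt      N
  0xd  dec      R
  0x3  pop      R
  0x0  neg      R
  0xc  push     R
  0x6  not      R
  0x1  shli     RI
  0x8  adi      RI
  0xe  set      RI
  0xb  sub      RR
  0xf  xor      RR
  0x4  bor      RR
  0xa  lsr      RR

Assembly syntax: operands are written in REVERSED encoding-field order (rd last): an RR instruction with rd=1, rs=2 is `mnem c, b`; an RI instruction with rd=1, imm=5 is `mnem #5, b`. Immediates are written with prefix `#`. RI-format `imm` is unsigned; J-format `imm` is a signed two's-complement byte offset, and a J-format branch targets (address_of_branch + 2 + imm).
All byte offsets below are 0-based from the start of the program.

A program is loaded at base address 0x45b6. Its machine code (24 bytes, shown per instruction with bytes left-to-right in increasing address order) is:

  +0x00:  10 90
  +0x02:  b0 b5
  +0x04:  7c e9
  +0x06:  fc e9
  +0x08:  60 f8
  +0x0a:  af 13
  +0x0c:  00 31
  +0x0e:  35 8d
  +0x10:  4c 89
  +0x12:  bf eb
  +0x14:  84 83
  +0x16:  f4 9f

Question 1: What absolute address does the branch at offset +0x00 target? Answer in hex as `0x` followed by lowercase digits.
@+00  little-endian(10 90) = 0x9010
  top 4b → 0x9 → jsr [J]
  [11:0] imm=16 = #16
  target = base 0x45b6 + off 0x00 + 2 + imm 16 = 0x45c8

0x45c8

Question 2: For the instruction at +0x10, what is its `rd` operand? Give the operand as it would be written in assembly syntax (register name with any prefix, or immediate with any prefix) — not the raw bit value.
x

+0x10: 4c 89 ⇒ word 0x894c (little)
  op=0x894c>>12=0x8 ⇒ adi (RI)
  rd@[11:8]=0x9 ⇒ x
  imm@[7:0]=0x4c ⇒ #76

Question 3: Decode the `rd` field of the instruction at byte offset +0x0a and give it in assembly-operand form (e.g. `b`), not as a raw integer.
[0a] af 13 → 0x13af
  top 4b → 0x1 → shli [RI]
  [11:8] rd=3 = d
  [7:0] imm=175 = #175

d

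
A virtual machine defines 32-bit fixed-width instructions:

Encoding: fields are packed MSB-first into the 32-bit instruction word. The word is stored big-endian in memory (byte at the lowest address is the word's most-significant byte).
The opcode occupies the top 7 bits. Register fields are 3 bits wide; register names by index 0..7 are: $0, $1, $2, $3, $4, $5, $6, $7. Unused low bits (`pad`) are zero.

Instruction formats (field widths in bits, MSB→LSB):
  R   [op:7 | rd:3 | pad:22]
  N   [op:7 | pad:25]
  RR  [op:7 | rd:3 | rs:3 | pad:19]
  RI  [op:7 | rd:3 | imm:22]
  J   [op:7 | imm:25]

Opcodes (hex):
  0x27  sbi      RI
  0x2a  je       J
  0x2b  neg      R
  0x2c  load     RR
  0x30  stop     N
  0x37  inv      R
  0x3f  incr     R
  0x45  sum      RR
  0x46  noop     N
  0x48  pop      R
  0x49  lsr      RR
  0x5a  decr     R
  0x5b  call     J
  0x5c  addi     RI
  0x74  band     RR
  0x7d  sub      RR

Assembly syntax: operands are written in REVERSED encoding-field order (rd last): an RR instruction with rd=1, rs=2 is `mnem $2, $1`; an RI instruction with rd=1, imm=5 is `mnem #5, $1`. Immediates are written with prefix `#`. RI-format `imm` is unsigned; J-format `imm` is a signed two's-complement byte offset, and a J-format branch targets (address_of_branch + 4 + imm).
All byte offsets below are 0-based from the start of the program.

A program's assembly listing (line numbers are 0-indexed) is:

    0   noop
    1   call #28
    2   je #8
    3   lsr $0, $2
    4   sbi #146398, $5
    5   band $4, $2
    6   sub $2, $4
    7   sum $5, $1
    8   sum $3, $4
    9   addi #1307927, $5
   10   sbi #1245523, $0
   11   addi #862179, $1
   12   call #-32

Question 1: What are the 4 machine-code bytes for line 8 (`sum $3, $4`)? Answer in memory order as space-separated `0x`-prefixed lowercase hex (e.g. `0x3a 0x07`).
line 8 (sum): pack op=0x45:7|rd=4:3|rs=3:3|pad=0:19 = 0x8b180000; big→ 8b 18 00 00

0x8b 0x18 0x00 0x00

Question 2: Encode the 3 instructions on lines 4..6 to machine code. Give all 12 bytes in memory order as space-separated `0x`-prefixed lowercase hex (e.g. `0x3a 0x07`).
L4: sbi op=0x27:7|rd=5:3|imm=146398:22 ⇒ 0x4f423bde ⇒ big 4f 42 3b de
L5: band op=0x74:7|rd=2:3|rs=4:3|pad=0:19 ⇒ 0xe8a00000 ⇒ big e8 a0 00 00
L6: sub op=0x7d:7|rd=4:3|rs=2:3|pad=0:19 ⇒ 0xfb100000 ⇒ big fb 10 00 00

0x4f 0x42 0x3b 0xde 0xe8 0xa0 0x00 0x00 0xfb 0x10 0x00 0x00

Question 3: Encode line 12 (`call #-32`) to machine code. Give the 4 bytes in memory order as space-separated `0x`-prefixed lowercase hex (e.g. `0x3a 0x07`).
0xb7 0xff 0xff 0xe0

L12: call op=0x5b:7|imm=-32:25 ⇒ 0xb7ffffe0 ⇒ big b7 ff ff e0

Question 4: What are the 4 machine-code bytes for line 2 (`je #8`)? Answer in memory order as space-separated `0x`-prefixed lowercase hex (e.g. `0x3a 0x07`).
2. je fields op=0x2a:7|imm=8:25 → word 54000008h → 54 00 00 08

0x54 0x00 0x00 0x08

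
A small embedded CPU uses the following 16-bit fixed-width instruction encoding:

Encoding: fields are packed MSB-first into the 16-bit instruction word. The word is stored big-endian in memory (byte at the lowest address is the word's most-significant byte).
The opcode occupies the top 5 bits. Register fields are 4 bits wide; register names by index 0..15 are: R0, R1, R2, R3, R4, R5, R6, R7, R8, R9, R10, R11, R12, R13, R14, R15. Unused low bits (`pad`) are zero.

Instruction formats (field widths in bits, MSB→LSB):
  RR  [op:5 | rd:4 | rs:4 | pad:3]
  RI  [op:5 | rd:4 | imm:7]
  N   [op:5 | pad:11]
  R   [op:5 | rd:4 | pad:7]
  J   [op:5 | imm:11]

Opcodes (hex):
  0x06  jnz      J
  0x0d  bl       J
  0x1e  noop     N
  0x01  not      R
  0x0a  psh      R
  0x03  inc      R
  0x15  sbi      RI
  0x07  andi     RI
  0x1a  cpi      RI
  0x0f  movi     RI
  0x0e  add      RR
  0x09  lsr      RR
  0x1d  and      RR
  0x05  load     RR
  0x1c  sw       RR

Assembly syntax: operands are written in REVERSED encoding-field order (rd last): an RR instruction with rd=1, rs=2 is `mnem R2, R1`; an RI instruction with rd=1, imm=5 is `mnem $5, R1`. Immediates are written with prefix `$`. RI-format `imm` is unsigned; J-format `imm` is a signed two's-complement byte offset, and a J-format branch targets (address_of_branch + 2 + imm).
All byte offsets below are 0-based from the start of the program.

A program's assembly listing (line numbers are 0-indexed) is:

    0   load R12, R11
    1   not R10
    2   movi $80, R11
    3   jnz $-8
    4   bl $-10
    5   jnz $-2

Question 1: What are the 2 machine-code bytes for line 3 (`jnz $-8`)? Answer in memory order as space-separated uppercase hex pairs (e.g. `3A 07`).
37 F8

3. jnz fields op=0x6:5|imm=-8:11 → word 37f8h → 37 f8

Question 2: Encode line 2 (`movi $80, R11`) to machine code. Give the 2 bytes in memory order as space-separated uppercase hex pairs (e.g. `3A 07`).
2. movi fields op=0xf:5|rd=11:4|imm=80:7 → word 7dd0h → 7d d0

7D D0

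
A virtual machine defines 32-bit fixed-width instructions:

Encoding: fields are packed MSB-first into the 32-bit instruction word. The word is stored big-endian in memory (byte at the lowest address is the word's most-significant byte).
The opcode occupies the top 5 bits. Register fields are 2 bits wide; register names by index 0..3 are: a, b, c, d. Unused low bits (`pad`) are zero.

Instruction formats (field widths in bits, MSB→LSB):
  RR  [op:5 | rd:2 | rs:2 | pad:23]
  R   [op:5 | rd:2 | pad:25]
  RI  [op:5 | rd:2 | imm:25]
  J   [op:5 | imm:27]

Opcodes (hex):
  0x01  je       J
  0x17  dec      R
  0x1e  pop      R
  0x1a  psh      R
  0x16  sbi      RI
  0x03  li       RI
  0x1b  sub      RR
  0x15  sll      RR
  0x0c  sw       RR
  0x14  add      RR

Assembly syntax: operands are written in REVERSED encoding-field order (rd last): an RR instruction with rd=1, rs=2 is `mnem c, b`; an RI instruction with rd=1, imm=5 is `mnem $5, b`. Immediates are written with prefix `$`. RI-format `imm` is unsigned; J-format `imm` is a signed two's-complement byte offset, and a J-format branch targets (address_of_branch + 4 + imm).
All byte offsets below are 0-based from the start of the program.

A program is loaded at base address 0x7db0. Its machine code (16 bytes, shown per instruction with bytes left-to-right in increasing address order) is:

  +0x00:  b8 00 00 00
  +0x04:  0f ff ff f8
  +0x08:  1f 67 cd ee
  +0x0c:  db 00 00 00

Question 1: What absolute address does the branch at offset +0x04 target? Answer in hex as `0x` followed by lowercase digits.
off 0x04: read 0f ff ff f8 as big → 0x0ffffff8
  top 5b → 0x1 → je [J]
  imm@[26:0]=0x7fffff8 (s27→-8) ⇒ $-8
  target = base 0x7db0 + off 0x04 + 4 + imm -8 = 0x7db0

0x7db0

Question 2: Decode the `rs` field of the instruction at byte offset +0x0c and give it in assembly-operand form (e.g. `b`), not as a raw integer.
off 0x0c: read db 00 00 00 as big → 0xdb000000
  op=0xdb000000>>27=0x1b ⇒ sub (RR)
  rd@[26:25]=0x1 ⇒ b
  rs@[24:23]=0x2 ⇒ c

c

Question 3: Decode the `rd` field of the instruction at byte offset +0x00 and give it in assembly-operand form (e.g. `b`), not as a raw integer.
a

@+00  big-endian(b8 00 00 00) = 0xb8000000
  op=0xb8000000>>27=0x17 ⇒ dec (R)
  [26:25] rd=0 = a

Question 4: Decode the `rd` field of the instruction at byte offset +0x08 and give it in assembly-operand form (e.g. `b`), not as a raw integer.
[08] 1f 67 cd ee → 0x1f67cdee
  opcode bits[31:27]=0x3: li/RI
  rd: (w>>25)&0x3=0x3 → d
  imm: (w>>0)&0x1ffffff=0x167cdee → $23580142

d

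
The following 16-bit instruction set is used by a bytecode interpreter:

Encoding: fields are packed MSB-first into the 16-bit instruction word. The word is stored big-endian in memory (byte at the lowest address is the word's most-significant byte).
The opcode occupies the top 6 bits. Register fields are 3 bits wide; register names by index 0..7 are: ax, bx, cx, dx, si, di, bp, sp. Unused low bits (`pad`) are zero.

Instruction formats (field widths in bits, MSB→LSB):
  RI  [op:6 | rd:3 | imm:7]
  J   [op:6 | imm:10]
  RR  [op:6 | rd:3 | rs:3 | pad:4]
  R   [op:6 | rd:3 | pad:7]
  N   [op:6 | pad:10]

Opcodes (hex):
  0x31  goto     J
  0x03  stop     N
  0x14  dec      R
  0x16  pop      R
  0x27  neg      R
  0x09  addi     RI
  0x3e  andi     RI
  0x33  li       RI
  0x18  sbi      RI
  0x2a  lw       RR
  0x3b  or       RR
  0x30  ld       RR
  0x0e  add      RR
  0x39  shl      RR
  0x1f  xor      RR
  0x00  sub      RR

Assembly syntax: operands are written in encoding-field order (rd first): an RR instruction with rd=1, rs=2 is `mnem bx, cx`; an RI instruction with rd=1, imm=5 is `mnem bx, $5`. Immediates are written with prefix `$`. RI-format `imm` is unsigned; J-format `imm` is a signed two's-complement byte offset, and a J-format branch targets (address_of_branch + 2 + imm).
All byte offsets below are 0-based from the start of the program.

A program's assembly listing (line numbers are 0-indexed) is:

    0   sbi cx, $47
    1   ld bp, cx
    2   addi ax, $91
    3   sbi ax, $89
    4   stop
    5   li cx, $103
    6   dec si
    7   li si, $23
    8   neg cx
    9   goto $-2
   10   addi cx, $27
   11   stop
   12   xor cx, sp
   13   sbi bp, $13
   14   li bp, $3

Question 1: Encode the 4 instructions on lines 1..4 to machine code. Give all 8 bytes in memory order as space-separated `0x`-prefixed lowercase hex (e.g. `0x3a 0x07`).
L1: ld op=0x30:6|rd=6:3|rs=2:3|pad=0:4 ⇒ 0xc320 ⇒ big c3 20
L2: addi op=0x9:6|rd=0:3|imm=91:7 ⇒ 0x245b ⇒ big 24 5b
L3: sbi op=0x18:6|rd=0:3|imm=89:7 ⇒ 0x6059 ⇒ big 60 59
L4: stop op=0x3:6|pad=0:10 ⇒ 0x0c00 ⇒ big 0c 00

0xc3 0x20 0x24 0x5b 0x60 0x59 0x0c 0x00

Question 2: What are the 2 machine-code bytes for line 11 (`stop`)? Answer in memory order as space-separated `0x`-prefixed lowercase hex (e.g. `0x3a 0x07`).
0x0c 0x00

line 11 (stop): pack op=0x3:6|pad=0:10 = 0x0c00; big→ 0c 00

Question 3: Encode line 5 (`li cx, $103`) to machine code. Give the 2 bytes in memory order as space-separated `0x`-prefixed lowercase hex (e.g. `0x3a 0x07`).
0xcd 0x67

L5: li op=0x33:6|rd=2:3|imm=103:7 ⇒ 0xcd67 ⇒ big cd 67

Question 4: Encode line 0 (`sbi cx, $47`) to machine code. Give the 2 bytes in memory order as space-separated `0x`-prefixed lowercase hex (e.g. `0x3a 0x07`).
0x61 0x2f

line 0 (sbi): pack op=0x18:6|rd=2:3|imm=47:7 = 0x612f; big→ 61 2f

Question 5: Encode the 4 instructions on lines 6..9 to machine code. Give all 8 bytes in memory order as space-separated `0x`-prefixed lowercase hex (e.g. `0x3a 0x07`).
0x52 0x00 0xce 0x17 0x9d 0x00 0xc7 0xfe

line 6 (dec): pack op=0x14:6|rd=4:3|pad=0:7 = 0x5200; big→ 52 00
line 7 (li): pack op=0x33:6|rd=4:3|imm=23:7 = 0xce17; big→ ce 17
line 8 (neg): pack op=0x27:6|rd=2:3|pad=0:7 = 0x9d00; big→ 9d 00
line 9 (goto): pack op=0x31:6|imm=-2:10 = 0xc7fe; big→ c7 fe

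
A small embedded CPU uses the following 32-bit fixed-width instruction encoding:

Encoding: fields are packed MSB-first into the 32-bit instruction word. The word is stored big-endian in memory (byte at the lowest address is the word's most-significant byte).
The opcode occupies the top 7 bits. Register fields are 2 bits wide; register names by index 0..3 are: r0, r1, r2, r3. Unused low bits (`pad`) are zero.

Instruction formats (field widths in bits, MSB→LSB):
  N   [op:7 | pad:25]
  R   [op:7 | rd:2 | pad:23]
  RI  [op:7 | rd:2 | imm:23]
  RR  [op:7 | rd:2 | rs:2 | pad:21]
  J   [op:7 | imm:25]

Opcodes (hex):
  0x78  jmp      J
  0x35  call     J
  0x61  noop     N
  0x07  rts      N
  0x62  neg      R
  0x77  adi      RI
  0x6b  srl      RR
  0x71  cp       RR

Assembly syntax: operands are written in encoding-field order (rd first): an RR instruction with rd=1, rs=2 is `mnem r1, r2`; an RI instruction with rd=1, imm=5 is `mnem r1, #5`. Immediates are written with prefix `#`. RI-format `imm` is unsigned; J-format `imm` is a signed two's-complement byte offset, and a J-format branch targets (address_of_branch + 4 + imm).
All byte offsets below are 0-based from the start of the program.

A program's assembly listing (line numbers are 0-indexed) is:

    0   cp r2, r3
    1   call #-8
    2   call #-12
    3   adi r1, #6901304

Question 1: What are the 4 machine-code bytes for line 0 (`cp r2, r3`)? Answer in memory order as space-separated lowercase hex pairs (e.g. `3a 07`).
e3 60 00 00

L0: cp op=0x71:7|rd=2:2|rs=3:2|pad=0:21 ⇒ 0xe3600000 ⇒ big e3 60 00 00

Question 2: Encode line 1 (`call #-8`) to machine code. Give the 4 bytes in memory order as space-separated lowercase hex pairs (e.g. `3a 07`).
L1: call op=0x35:7|imm=-8:25 ⇒ 0x6bfffff8 ⇒ big 6b ff ff f8

6b ff ff f8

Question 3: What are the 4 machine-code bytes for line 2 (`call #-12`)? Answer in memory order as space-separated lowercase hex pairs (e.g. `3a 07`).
L2: call op=0x35:7|imm=-12:25 ⇒ 0x6bfffff4 ⇒ big 6b ff ff f4

6b ff ff f4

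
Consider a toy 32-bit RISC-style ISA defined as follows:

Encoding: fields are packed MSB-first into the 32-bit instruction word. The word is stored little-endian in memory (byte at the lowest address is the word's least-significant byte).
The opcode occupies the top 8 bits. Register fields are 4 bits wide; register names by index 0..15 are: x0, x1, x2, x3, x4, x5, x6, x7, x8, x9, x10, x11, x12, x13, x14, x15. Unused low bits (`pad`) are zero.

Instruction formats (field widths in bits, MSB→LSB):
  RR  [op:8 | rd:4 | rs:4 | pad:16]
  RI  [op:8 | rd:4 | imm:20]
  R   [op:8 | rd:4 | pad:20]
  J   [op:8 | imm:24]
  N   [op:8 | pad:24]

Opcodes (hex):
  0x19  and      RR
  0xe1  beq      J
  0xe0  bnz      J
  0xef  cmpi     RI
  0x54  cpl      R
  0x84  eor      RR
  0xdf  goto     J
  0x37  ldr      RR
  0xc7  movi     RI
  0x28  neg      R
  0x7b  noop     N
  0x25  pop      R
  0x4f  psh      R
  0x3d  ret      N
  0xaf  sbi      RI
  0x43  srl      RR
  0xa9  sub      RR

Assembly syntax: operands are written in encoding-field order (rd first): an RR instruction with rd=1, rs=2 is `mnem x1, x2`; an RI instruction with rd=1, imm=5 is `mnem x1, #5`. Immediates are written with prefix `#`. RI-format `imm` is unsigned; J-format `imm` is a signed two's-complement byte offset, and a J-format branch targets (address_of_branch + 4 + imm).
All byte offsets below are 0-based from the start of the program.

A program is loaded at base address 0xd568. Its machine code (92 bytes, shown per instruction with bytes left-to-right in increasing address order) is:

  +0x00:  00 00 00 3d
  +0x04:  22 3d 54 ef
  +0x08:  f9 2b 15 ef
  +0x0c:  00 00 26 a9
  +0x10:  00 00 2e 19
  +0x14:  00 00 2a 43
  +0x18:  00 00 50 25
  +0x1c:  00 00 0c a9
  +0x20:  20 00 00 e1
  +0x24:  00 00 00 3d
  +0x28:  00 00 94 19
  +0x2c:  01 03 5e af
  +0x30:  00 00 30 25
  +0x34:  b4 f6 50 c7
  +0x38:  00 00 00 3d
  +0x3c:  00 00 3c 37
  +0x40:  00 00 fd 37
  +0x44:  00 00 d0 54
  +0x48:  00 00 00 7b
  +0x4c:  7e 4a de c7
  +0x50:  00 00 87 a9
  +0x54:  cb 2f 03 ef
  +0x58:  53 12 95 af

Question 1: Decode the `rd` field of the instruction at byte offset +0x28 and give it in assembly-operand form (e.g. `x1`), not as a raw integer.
x9

[28] 00 00 94 19 → 0x19940000
  op=0x19940000>>24=0x19 ⇒ and (RR)
  rd@[23:20]=0x9 ⇒ x9
  rs@[19:16]=0x4 ⇒ x4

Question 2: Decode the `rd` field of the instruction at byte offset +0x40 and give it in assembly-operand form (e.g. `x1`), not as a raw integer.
x15

@+40  little-endian(00 00 fd 37) = 0x37fd0000
  opcode bits[31:24]=0x37: ldr/RR
  [23:20] rd=15 = x15
  [19:16] rs=13 = x13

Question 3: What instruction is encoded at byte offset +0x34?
movi x5, #63156

[34] b4 f6 50 c7 → 0xc750f6b4
  opcode bits[31:24]=0xc7: movi/RI
  rd@[23:20]=0x5 ⇒ x5
  imm@[19:0]=0xf6b4 ⇒ #63156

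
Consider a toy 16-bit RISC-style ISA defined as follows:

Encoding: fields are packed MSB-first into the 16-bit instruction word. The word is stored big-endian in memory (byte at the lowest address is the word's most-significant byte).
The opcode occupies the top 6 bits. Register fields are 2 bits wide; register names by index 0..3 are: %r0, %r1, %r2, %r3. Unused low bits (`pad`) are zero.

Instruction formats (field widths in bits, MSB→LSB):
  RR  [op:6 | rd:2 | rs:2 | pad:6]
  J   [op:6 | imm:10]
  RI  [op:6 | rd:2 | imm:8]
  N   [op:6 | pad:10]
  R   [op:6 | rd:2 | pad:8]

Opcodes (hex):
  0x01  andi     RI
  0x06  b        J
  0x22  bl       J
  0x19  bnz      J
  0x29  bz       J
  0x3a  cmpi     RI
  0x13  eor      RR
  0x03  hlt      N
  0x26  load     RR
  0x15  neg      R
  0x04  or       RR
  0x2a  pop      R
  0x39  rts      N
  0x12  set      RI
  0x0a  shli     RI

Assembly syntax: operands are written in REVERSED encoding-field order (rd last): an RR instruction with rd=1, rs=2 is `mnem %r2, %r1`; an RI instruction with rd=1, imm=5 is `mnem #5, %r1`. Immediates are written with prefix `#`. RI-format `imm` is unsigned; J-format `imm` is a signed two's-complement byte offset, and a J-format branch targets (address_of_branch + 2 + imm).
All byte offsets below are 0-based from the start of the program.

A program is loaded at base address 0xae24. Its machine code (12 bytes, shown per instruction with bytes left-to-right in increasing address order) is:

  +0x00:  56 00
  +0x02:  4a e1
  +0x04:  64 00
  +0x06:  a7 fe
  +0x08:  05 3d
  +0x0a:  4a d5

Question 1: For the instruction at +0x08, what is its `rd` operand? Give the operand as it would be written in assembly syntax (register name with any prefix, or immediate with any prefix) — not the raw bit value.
off 0x08: read 05 3d as big → 0x053d
  op=0x053d>>10=0x1 ⇒ andi (RI)
  [9:8] rd=1 = %r1
  [7:0] imm=61 = #61

%r1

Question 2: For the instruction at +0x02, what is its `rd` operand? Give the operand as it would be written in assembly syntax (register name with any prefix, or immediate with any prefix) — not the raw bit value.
%r2

off 0x02: read 4a e1 as big → 0x4ae1
  top 6b → 0x12 → set [RI]
  rd@[9:8]=0x2 ⇒ %r2
  imm@[7:0]=0xe1 ⇒ #225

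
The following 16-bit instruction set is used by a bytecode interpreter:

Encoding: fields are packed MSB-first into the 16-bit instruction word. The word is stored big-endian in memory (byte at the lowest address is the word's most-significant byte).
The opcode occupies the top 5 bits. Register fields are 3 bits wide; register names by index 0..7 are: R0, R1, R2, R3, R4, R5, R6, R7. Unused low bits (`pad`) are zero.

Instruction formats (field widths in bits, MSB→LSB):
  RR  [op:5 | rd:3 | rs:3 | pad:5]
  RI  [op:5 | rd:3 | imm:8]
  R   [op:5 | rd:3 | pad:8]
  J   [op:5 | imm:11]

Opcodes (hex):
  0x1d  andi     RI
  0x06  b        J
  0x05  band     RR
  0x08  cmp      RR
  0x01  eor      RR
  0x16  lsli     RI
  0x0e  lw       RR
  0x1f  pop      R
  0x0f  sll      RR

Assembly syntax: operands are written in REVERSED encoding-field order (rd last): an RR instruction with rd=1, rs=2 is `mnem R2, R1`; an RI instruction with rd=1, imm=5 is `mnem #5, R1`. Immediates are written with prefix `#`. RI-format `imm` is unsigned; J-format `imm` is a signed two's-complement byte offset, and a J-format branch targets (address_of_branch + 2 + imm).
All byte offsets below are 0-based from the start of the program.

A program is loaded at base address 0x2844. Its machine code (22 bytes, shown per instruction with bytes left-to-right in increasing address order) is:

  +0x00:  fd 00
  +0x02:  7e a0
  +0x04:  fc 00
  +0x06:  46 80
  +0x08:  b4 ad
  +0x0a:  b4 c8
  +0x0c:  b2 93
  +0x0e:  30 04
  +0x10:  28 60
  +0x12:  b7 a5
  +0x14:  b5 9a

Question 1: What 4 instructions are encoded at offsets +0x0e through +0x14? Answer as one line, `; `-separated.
b #4; band R3, R0; lsli #165, R7; lsli #154, R5

+0x0e: 30 04 ⇒ word 0x3004 (big)
  top 5b → 0x6 → b [J]
  imm: (w>>0)&0x7ff=0x4 → #4
+0x10: 28 60 ⇒ word 0x2860 (big)
  top 5b → 0x5 → band [RR]
  rd: (w>>8)&0x7=0x0 → R0
  rs: (w>>5)&0x7=0x3 → R3
+0x12: b7 a5 ⇒ word 0xb7a5 (big)
  top 5b → 0x16 → lsli [RI]
  rd: (w>>8)&0x7=0x7 → R7
  imm: (w>>0)&0xff=0xa5 → #165
+0x14: b5 9a ⇒ word 0xb59a (big)
  top 5b → 0x16 → lsli [RI]
  rd: (w>>8)&0x7=0x5 → R5
  imm: (w>>0)&0xff=0x9a → #154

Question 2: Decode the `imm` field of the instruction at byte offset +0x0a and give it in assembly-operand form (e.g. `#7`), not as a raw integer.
#200

off 0x0a: read b4 c8 as big → 0xb4c8
  top 5b → 0x16 → lsli [RI]
  [10:8] rd=4 = R4
  [7:0] imm=200 = #200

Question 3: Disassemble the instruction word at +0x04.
pop R4

off 0x04: read fc 00 as big → 0xfc00
  opcode bits[15:11]=0x1f: pop/R
  rd: (w>>8)&0x7=0x4 → R4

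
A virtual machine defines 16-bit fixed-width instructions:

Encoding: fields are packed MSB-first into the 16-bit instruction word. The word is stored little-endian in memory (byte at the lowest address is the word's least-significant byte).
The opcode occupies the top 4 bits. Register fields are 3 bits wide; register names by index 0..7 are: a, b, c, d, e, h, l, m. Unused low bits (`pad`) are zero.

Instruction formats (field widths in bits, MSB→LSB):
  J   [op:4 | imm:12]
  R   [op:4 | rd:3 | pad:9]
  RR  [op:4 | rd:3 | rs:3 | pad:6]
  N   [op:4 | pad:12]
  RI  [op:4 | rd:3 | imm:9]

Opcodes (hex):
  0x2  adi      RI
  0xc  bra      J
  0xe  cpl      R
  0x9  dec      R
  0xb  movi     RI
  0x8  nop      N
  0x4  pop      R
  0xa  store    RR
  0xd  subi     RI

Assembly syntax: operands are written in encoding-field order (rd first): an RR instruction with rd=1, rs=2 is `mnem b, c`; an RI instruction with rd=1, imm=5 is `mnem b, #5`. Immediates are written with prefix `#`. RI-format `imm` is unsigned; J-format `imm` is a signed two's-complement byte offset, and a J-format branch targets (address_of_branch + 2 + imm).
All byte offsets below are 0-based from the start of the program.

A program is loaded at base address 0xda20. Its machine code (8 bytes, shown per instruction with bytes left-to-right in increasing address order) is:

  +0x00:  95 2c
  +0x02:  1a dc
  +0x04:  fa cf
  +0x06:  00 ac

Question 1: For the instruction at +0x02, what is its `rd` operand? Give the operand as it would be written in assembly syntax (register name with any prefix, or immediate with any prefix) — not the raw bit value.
l

+0x02: 1a dc ⇒ word 0xdc1a (little)
  op=0xdc1a>>12=0xd ⇒ subi (RI)
  rd: (w>>9)&0x7=0x6 → l
  imm: (w>>0)&0x1ff=0x1a → #26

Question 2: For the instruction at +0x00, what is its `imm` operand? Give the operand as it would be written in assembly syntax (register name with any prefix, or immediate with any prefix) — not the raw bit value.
#149

+0x00: 95 2c ⇒ word 0x2c95 (little)
  op=0x2c95>>12=0x2 ⇒ adi (RI)
  rd@[11:9]=0x6 ⇒ l
  imm@[8:0]=0x95 ⇒ #149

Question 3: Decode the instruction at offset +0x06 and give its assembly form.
off 0x06: read 00 ac as little → 0xac00
  opcode bits[15:12]=0xa: store/RR
  rd: (w>>9)&0x7=0x6 → l
  rs: (w>>6)&0x7=0x0 → a

store l, a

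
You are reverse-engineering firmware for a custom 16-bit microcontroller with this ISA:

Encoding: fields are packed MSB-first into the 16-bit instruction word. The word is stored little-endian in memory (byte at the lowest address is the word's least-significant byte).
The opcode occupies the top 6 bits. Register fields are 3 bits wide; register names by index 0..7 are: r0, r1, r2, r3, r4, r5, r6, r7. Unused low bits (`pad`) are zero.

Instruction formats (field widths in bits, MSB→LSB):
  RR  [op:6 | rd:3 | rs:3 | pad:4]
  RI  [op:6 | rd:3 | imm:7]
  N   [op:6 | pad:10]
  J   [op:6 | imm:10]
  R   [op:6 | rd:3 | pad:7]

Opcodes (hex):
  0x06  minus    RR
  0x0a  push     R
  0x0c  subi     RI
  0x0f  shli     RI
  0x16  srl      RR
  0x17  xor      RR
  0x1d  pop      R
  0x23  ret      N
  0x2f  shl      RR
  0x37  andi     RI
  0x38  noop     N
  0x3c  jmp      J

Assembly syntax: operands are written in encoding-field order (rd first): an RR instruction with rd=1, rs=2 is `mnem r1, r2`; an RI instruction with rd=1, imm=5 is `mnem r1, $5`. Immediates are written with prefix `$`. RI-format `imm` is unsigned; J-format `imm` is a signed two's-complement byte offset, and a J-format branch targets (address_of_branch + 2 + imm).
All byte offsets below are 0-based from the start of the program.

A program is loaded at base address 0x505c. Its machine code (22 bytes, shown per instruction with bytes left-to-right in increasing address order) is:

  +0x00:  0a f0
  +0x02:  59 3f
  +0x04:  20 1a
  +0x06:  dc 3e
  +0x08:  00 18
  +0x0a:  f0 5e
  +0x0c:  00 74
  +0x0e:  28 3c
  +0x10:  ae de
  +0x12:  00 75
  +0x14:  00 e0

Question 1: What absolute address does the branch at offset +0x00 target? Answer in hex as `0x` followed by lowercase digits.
off 0x00: read 0a f0 as little → 0xf00a
  top 6b → 0x3c → jmp [J]
  [9:0] imm=10 = $10
  target = base 0x505c + off 0x00 + 2 + imm 10 = 0x5068

0x5068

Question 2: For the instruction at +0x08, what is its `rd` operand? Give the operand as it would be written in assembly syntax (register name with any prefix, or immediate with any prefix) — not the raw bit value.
[08] 00 18 → 0x1800
  opcode bits[15:10]=0x6: minus/RR
  rd: (w>>7)&0x7=0x0 → r0
  rs: (w>>4)&0x7=0x0 → r0

r0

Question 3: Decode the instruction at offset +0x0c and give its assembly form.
pop r0

+0x0c: 00 74 ⇒ word 0x7400 (little)
  top 6b → 0x1d → pop [R]
  [9:7] rd=0 = r0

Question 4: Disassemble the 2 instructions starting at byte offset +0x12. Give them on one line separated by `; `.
off 0x12: read 00 75 as little → 0x7500
  top 6b → 0x1d → pop [R]
  rd: (w>>7)&0x7=0x2 → r2
off 0x14: read 00 e0 as little → 0xe000
  top 6b → 0x38 → noop [N]

pop r2; noop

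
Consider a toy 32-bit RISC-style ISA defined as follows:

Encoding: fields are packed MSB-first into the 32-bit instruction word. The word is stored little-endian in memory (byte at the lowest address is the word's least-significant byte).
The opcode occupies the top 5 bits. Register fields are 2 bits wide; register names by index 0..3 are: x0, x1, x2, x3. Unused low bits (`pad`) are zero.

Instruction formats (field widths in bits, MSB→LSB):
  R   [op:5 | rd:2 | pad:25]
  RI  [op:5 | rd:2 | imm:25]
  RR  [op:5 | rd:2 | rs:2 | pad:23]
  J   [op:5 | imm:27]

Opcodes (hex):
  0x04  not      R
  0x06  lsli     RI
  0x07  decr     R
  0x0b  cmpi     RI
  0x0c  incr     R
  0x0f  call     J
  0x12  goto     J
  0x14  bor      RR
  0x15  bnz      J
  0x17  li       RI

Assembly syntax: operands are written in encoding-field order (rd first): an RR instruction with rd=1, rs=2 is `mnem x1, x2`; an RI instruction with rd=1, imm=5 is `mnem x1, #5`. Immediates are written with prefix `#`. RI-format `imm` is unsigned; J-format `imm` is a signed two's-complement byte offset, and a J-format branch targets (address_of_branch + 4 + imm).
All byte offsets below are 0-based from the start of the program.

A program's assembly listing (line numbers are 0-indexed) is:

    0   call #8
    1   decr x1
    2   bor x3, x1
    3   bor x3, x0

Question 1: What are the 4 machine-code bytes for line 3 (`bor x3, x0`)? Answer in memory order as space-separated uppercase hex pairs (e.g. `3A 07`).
L3: bor op=0x14:5|rd=3:2|rs=0:2|pad=0:23 ⇒ 0xa6000000 ⇒ little 00 00 00 a6

00 00 00 A6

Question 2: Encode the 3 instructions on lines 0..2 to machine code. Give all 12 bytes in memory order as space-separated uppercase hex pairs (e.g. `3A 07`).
08 00 00 78 00 00 00 3A 00 00 80 A6

0. call fields op=0xf:5|imm=8:27 → word 78000008h → 08 00 00 78
1. decr fields op=0x7:5|rd=1:2|pad=0:25 → word 3a000000h → 00 00 00 3a
2. bor fields op=0x14:5|rd=3:2|rs=1:2|pad=0:23 → word a6800000h → 00 00 80 a6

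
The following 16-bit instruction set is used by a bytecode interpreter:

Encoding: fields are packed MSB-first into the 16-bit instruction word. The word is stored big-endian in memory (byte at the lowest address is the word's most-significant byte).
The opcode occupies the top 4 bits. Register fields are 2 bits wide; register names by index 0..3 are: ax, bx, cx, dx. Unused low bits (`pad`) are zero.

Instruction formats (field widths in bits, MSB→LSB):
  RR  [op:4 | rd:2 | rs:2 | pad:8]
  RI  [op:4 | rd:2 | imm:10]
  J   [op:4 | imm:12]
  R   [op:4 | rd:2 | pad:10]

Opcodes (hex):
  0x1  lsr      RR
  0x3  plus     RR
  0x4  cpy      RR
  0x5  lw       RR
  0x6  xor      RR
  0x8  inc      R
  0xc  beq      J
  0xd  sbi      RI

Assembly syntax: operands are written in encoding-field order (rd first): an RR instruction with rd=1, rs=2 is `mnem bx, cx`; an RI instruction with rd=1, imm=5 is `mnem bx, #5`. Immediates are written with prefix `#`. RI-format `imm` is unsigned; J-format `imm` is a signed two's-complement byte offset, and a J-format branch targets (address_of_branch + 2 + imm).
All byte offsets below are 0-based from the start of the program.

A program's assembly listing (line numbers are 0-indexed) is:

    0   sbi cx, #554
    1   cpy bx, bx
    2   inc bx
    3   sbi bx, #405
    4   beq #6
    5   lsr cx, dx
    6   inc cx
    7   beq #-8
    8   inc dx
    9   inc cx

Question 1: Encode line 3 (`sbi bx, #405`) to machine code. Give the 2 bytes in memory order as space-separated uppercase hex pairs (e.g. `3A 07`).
3. sbi fields op=0xd:4|rd=1:2|imm=405:10 → word d595h → d5 95

D5 95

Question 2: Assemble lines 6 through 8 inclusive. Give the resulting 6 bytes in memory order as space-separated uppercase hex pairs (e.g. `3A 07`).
line 6 (inc): pack op=0x8:4|rd=2:2|pad=0:10 = 0x8800; big→ 88 00
line 7 (beq): pack op=0xc:4|imm=-8:12 = 0xcff8; big→ cf f8
line 8 (inc): pack op=0x8:4|rd=3:2|pad=0:10 = 0x8c00; big→ 8c 00

88 00 CF F8 8C 00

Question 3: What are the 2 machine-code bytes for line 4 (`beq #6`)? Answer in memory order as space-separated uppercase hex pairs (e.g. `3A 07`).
C0 06

line 4 (beq): pack op=0xc:4|imm=6:12 = 0xc006; big→ c0 06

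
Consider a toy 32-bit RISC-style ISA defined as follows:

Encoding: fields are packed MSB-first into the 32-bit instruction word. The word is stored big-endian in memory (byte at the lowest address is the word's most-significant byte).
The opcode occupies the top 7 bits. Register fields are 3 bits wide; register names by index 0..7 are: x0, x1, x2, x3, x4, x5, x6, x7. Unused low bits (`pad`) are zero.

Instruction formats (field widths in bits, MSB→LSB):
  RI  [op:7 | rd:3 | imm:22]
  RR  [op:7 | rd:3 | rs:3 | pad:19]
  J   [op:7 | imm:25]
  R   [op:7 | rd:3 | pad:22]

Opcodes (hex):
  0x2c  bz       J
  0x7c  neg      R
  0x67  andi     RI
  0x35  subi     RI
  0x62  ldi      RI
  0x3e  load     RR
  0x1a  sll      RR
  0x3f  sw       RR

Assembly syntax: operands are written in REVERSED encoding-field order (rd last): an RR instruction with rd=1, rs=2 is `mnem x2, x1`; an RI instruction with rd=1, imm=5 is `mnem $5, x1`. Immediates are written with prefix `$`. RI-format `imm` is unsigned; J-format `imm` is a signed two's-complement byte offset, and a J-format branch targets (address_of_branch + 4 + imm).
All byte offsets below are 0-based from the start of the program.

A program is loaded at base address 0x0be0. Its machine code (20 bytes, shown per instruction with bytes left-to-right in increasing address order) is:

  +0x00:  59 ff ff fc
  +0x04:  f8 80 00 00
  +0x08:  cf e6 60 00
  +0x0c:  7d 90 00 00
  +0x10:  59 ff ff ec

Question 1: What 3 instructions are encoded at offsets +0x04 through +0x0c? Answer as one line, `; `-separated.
neg x2; andi $2514944, x7; load x2, x6

@+04  big-endian(f8 80 00 00) = 0xf8800000
  top 7b → 0x7c → neg [R]
  rd@[24:22]=0x2 ⇒ x2
@+08  big-endian(cf e6 60 00) = 0xcfe66000
  top 7b → 0x67 → andi [RI]
  rd@[24:22]=0x7 ⇒ x7
  imm@[21:0]=0x266000 ⇒ $2514944
@+0c  big-endian(7d 90 00 00) = 0x7d900000
  top 7b → 0x3e → load [RR]
  rd@[24:22]=0x6 ⇒ x6
  rs@[21:19]=0x2 ⇒ x2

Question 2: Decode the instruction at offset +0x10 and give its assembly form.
bz $-20

[10] 59 ff ff ec → 0x59ffffec
  op=0x59ffffec>>25=0x2c ⇒ bz (J)
  imm@[24:0]=0x1ffffec (s25→-20) ⇒ $-20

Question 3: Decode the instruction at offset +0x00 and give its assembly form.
bz $-4

[00] 59 ff ff fc → 0x59fffffc
  opcode bits[31:25]=0x2c: bz/J
  imm@[24:0]=0x1fffffc (s25→-4) ⇒ $-4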